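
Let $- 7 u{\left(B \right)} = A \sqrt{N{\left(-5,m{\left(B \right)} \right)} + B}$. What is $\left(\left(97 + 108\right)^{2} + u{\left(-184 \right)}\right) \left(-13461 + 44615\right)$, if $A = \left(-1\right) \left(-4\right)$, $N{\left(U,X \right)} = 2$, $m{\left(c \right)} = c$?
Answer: $1309246850 - \frac{124616 i \sqrt{182}}{7} \approx 1.3092 \cdot 10^{9} - 2.4017 \cdot 10^{5} i$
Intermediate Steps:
$A = 4$
$u{\left(B \right)} = - \frac{4 \sqrt{2 + B}}{7}$
$\left(\left(97 + 108\right)^{2} + u{\left(-184 \right)}\right) \left(-13461 + 44615\right) = \left(\left(97 + 108\right)^{2} - \frac{4 \sqrt{2 - 184}}{7}\right) \left(-13461 + 44615\right) = \left(205^{2} - \frac{4 \sqrt{-182}}{7}\right) 31154 = \left(42025 - \frac{4 i \sqrt{182}}{7}\right) 31154 = 1309246850 - \frac{124616 i \sqrt{182}}{7}$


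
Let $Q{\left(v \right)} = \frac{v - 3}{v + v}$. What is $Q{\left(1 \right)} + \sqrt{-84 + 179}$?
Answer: $-1 + \sqrt{95} \approx 8.7468$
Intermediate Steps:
$Q{\left(v \right)} = \frac{-3 + v}{2 v}$
$Q{\left(1 \right)} + \sqrt{-84 + 179} = \frac{-3 + 1}{2 \cdot 1} + \sqrt{-84 + 179} = \frac{1}{2} \cdot 1 \left(-2\right) + \sqrt{95} = -1 + \sqrt{95}$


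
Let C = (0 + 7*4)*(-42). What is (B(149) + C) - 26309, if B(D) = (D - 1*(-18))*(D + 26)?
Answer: 1740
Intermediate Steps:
C = -1176 (C = (0 + 28)*(-42) = 28*(-42) = -1176)
B(D) = (18 + D)*(26 + D) (B(D) = (D + 18)*(26 + D) = (18 + D)*(26 + D))
(B(149) + C) - 26309 = ((468 + 149² + 44*149) - 1176) - 26309 = ((468 + 22201 + 6556) - 1176) - 26309 = (29225 - 1176) - 26309 = 28049 - 26309 = 1740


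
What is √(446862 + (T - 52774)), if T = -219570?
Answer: √174518 ≈ 417.75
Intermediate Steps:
√(446862 + (T - 52774)) = √(446862 + (-219570 - 52774)) = √(446862 - 272344) = √174518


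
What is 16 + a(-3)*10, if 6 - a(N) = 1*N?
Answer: 106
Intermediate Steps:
a(N) = 6 - N
16 + a(-3)*10 = 16 + (6 - 1*(-3))*10 = 16 + (6 + 3)*10 = 16 + 9*10 = 16 + 90 = 106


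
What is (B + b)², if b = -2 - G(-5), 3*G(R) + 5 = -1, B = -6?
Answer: 36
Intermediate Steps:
G(R) = -2 (G(R) = -5/3 + (⅓)*(-1) = -5/3 - ⅓ = -2)
b = 0 (b = -2 - 1*(-2) = -2 + 2 = 0)
(B + b)² = (-6 + 0)² = (-6)² = 36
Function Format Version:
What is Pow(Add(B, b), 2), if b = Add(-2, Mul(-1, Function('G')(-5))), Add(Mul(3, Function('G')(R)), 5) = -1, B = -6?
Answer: 36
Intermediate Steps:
Function('G')(R) = -2 (Function('G')(R) = Add(Rational(-5, 3), Mul(Rational(1, 3), -1)) = Add(Rational(-5, 3), Rational(-1, 3)) = -2)
b = 0 (b = Add(-2, Mul(-1, -2)) = Add(-2, 2) = 0)
Pow(Add(B, b), 2) = Pow(Add(-6, 0), 2) = Pow(-6, 2) = 36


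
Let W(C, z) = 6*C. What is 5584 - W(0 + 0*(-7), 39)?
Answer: 5584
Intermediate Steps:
5584 - W(0 + 0*(-7), 39) = 5584 - 6*(0 + 0*(-7)) = 5584 - 6*(0 + 0) = 5584 - 6*0 = 5584 - 1*0 = 5584 + 0 = 5584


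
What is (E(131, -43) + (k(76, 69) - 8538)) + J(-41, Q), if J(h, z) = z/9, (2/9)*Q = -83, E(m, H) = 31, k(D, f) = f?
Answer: -16959/2 ≈ -8479.5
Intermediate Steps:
Q = -747/2 (Q = (9/2)*(-83) = -747/2 ≈ -373.50)
J(h, z) = z/9 (J(h, z) = z*(⅑) = z/9)
(E(131, -43) + (k(76, 69) - 8538)) + J(-41, Q) = (31 + (69 - 8538)) + (⅑)*(-747/2) = (31 - 8469) - 83/2 = -8438 - 83/2 = -16959/2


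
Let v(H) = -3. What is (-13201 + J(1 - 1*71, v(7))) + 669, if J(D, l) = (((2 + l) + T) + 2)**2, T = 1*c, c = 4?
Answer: -12507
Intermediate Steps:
T = 4 (T = 1*4 = 4)
J(D, l) = (8 + l)**2 (J(D, l) = (((2 + l) + 4) + 2)**2 = ((6 + l) + 2)**2 = (8 + l)**2)
(-13201 + J(1 - 1*71, v(7))) + 669 = (-13201 + (8 - 3)**2) + 669 = (-13201 + 5**2) + 669 = (-13201 + 25) + 669 = -13176 + 669 = -12507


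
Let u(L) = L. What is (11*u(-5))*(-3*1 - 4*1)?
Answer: 385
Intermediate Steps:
(11*u(-5))*(-3*1 - 4*1) = (11*(-5))*(-3*1 - 4*1) = -55*(-3 - 4) = -55*(-7) = 385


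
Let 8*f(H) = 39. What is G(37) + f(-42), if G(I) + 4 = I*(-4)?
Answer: -1177/8 ≈ -147.13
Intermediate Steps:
f(H) = 39/8 (f(H) = (⅛)*39 = 39/8)
G(I) = -4 - 4*I (G(I) = -4 + I*(-4) = -4 - 4*I)
G(37) + f(-42) = (-4 - 4*37) + 39/8 = (-4 - 148) + 39/8 = -152 + 39/8 = -1177/8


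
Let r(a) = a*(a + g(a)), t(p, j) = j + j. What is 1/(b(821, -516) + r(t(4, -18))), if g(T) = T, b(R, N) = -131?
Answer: 1/2461 ≈ 0.00040634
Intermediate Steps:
t(p, j) = 2*j
r(a) = 2*a² (r(a) = a*(a + a) = a*(2*a) = 2*a²)
1/(b(821, -516) + r(t(4, -18))) = 1/(-131 + 2*(2*(-18))²) = 1/(-131 + 2*(-36)²) = 1/(-131 + 2*1296) = 1/(-131 + 2592) = 1/2461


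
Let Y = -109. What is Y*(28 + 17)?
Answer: -4905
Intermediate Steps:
Y*(28 + 17) = -109*(28 + 17) = -109*45 = -4905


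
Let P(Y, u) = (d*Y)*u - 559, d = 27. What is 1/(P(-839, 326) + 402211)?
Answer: -1/6983226 ≈ -1.4320e-7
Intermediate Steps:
P(Y, u) = -559 + 27*Y*u (P(Y, u) = (27*Y)*u - 559 = 27*Y*u - 559 = -559 + 27*Y*u)
1/(P(-839, 326) + 402211) = 1/((-559 + 27*(-839)*326) + 402211) = 1/((-559 - 7384878) + 402211) = 1/(-7385437 + 402211) = 1/(-6983226) = -1/6983226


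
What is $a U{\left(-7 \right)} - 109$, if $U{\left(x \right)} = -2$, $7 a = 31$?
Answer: $- \frac{825}{7} \approx -117.86$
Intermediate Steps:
$a = \frac{31}{7}$ ($a = \frac{1}{7} \cdot 31 = \frac{31}{7} \approx 4.4286$)
$a U{\left(-7 \right)} - 109 = \frac{31}{7} \left(-2\right) - 109 = - \frac{62}{7} - 109 = - \frac{825}{7}$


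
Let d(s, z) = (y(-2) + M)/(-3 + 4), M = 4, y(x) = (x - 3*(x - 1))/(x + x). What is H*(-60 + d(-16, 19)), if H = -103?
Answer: 23793/4 ≈ 5948.3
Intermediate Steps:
y(x) = (3 - 2*x)/(2*x) (y(x) = (x - 3*(-1 + x))/((2*x)) = (x + (3 - 3*x))*(1/(2*x)) = (3 - 2*x)*(1/(2*x)) = (3 - 2*x)/(2*x))
d(s, z) = 9/4 (d(s, z) = ((3/2 - 1*(-2))/(-2) + 4)/(-3 + 4) = (-(3/2 + 2)/2 + 4)/1 = (-½*7/2 + 4)*1 = (-7/4 + 4)*1 = (9/4)*1 = 9/4)
H*(-60 + d(-16, 19)) = -103*(-60 + 9/4) = -103*(-231/4) = 23793/4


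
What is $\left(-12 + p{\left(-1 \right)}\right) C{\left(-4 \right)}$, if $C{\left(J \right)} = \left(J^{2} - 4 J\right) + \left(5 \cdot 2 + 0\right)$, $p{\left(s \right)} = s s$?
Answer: $-462$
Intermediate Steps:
$p{\left(s \right)} = s^{2}$
$C{\left(J \right)} = 10 + J^{2} - 4 J$ ($C{\left(J \right)} = \left(J^{2} - 4 J\right) + \left(10 + 0\right) = \left(J^{2} - 4 J\right) + 10 = 10 + J^{2} - 4 J$)
$\left(-12 + p{\left(-1 \right)}\right) C{\left(-4 \right)} = \left(-12 + \left(-1\right)^{2}\right) \left(10 + \left(-4\right)^{2} - -16\right) = \left(-12 + 1\right) \left(10 + 16 + 16\right) = \left(-11\right) 42 = -462$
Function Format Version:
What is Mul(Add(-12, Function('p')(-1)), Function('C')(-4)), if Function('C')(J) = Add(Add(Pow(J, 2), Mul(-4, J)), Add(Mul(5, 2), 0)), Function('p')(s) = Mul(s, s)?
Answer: -462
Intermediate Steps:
Function('p')(s) = Pow(s, 2)
Function('C')(J) = Add(10, Pow(J, 2), Mul(-4, J)) (Function('C')(J) = Add(Add(Pow(J, 2), Mul(-4, J)), Add(10, 0)) = Add(Add(Pow(J, 2), Mul(-4, J)), 10) = Add(10, Pow(J, 2), Mul(-4, J)))
Mul(Add(-12, Function('p')(-1)), Function('C')(-4)) = Mul(Add(-12, Pow(-1, 2)), Add(10, Pow(-4, 2), Mul(-4, -4))) = Mul(Add(-12, 1), Add(10, 16, 16)) = Mul(-11, 42) = -462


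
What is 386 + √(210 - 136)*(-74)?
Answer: 386 - 74*√74 ≈ -250.57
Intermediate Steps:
386 + √(210 - 136)*(-74) = 386 + √74*(-74) = 386 - 74*√74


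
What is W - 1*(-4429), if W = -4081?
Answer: 348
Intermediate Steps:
W - 1*(-4429) = -4081 - 1*(-4429) = -4081 + 4429 = 348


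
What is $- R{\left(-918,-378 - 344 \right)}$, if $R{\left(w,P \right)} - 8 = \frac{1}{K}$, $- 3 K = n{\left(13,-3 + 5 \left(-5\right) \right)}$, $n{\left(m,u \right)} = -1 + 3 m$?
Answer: $- \frac{301}{38} \approx -7.9211$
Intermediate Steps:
$K = - \frac{38}{3}$ ($K = - \frac{-1 + 3 \cdot 13}{3} = - \frac{-1 + 39}{3} = \left(- \frac{1}{3}\right) 38 = - \frac{38}{3} \approx -12.667$)
$R{\left(w,P \right)} = \frac{301}{38}$ ($R{\left(w,P \right)} = 8 + \frac{1}{- \frac{38}{3}} = 8 - \frac{3}{38} = \frac{301}{38}$)
$- R{\left(-918,-378 - 344 \right)} = \left(-1\right) \frac{301}{38} = - \frac{301}{38}$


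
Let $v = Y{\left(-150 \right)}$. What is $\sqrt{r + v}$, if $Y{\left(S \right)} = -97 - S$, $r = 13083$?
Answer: $4 \sqrt{821} \approx 114.61$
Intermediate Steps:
$v = 53$ ($v = -97 - -150 = -97 + 150 = 53$)
$\sqrt{r + v} = \sqrt{13083 + 53} = \sqrt{13136} = 4 \sqrt{821}$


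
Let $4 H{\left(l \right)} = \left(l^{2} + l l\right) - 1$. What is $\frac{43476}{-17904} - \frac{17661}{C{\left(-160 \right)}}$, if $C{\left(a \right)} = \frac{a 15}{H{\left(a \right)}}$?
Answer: $\frac{112422476949}{1193600} \approx 94188.0$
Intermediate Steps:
$H{\left(l \right)} = - \frac{1}{4} + \frac{l^{2}}{2}$ ($H{\left(l \right)} = \frac{\left(l^{2} + l l\right) - 1}{4} = \frac{\left(l^{2} + l^{2}\right) - 1}{4} = \frac{2 l^{2} - 1}{4} = \frac{-1 + 2 l^{2}}{4} = - \frac{1}{4} + \frac{l^{2}}{2}$)
$C{\left(a \right)} = \frac{15 a}{- \frac{1}{4} + \frac{a^{2}}{2}}$ ($C{\left(a \right)} = \frac{a 15}{- \frac{1}{4} + \frac{a^{2}}{2}} = \frac{15 a}{- \frac{1}{4} + \frac{a^{2}}{2}}$)
$\frac{43476}{-17904} - \frac{17661}{C{\left(-160 \right)}} = \frac{43476}{-17904} - \frac{17661}{60 \left(-160\right) \frac{1}{-1 + 2 \left(-160\right)^{2}}} = 43476 \left(- \frac{1}{17904}\right) - \frac{17661}{60 \left(-160\right) \frac{1}{-1 + 2 \cdot 25600}} = - \frac{3623}{1492} - \frac{17661}{60 \left(-160\right) \frac{1}{-1 + 51200}} = - \frac{3623}{1492} - \frac{17661}{60 \left(-160\right) \frac{1}{51199}} = - \frac{3623}{1492} - \frac{17661}{- \frac{9600}{51199}} = - \frac{3623}{1492} - - \frac{301408513}{3200} = - \frac{3623}{1492} + \frac{301408513}{3200} = \frac{112422476949}{1193600}$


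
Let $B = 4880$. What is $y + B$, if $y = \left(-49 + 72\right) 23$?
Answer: $5409$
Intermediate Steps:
$y = 529$ ($y = 23 \cdot 23 = 529$)
$y + B = 529 + 4880 = 5409$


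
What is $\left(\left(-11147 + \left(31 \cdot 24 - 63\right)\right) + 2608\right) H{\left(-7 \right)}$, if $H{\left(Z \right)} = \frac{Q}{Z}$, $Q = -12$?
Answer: $- \frac{94296}{7} \approx -13471.0$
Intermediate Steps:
$H{\left(Z \right)} = - \frac{12}{Z}$
$\left(\left(-11147 + \left(31 \cdot 24 - 63\right)\right) + 2608\right) H{\left(-7 \right)} = \left(\left(-11147 + \left(31 \cdot 24 - 63\right)\right) + 2608\right) \left(- \frac{12}{-7}\right) = \left(\left(-11147 + \left(744 - 63\right)\right) + 2608\right) \left(\left(-12\right) \left(- \frac{1}{7}\right)\right) = \left(\left(-11147 + 681\right) + 2608\right) \frac{12}{7} = \left(-10466 + 2608\right) \frac{12}{7} = \left(-7858\right) \frac{12}{7} = - \frac{94296}{7}$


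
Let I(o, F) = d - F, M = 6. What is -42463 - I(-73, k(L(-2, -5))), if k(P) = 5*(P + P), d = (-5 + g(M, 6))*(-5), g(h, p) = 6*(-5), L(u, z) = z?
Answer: -42688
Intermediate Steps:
g(h, p) = -30
d = 175 (d = (-5 - 30)*(-5) = -35*(-5) = 175)
k(P) = 10*P (k(P) = 5*(2*P) = 10*P)
I(o, F) = 175 - F
-42463 - I(-73, k(L(-2, -5))) = -42463 - (175 - 10*(-5)) = -42463 - (175 - 1*(-50)) = -42463 - (175 + 50) = -42463 - 1*225 = -42463 - 225 = -42688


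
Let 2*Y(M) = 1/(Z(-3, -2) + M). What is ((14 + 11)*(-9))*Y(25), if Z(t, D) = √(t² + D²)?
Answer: -625/136 + 25*√13/136 ≈ -3.9328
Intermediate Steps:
Z(t, D) = √(D² + t²)
Y(M) = 1/(2*(M + √13)) (Y(M) = 1/(2*(√((-2)² + (-3)²) + M)) = 1/(2*(√(4 + 9) + M)) = 1/(2*(√13 + M)) = 1/(2*(M + √13)))
((14 + 11)*(-9))*Y(25) = ((14 + 11)*(-9))*(1/(2*(25 + √13))) = (25*(-9))*(1/(2*(25 + √13))) = -225/(2*(25 + √13))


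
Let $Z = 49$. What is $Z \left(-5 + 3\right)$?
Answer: $-98$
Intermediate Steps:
$Z \left(-5 + 3\right) = 49 \left(-5 + 3\right) = 49 \left(-2\right) = -98$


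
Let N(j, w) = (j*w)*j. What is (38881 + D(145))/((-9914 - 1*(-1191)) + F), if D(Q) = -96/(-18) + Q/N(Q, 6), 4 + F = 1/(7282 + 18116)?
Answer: -143207092863/32139010025 ≈ -4.4559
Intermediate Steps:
F = -101591/25398 (F = -4 + 1/(7282 + 18116) = -4 + 1/25398 = -101591/25398 ≈ -4.0000)
N(j, w) = w*j**2
D(Q) = 16/3 + 1/(6*Q) (D(Q) = -96/(-18) + Q/((6*Q**2)) = -96*(-1/18) + Q*(1/(6*Q**2)) = 16/3 + 1/(6*Q))
(38881 + D(145))/((-9914 - 1*(-1191)) + F) = (38881 + (1/6)*(1 + 32*145)/145)/((-9914 - 1*(-1191)) - 101591/25398) = (38881 + (1/6)*(1/145)*(1 + 4640))/((-9914 + 1191) - 101591/25398) = (38881 + (1/6)*(1/145)*4641)/(-8723 - 101591/25398) = (38881 + 1547/290)/(-221648345/25398) = (11277037/290)*(-25398/221648345) = -143207092863/32139010025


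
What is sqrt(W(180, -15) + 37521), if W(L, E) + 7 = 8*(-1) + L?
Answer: sqrt(37686) ≈ 194.13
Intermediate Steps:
W(L, E) = -15 + L (W(L, E) = -7 + (8*(-1) + L) = -7 + (-8 + L) = -15 + L)
sqrt(W(180, -15) + 37521) = sqrt((-15 + 180) + 37521) = sqrt(165 + 37521) = sqrt(37686)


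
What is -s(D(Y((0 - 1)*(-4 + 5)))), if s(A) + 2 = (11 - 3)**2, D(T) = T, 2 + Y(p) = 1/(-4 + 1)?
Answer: -62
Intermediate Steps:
Y(p) = -7/3 (Y(p) = -2 + 1/(-4 + 1) = -2 + 1/(-3) = -2 - 1/3 = -7/3)
s(A) = 62 (s(A) = -2 + (11 - 3)**2 = -2 + 8**2 = -2 + 64 = 62)
-s(D(Y((0 - 1)*(-4 + 5)))) = -1*62 = -62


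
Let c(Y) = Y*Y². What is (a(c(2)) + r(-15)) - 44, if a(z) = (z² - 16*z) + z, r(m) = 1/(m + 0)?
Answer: -1501/15 ≈ -100.07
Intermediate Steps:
r(m) = 1/m
c(Y) = Y³
a(z) = z² - 15*z
(a(c(2)) + r(-15)) - 44 = (2³*(-15 + 2³) + 1/(-15)) - 44 = (8*(-15 + 8) - 1/15) - 44 = (8*(-7) - 1/15) - 44 = (-56 - 1/15) - 44 = -841/15 - 44 = -1501/15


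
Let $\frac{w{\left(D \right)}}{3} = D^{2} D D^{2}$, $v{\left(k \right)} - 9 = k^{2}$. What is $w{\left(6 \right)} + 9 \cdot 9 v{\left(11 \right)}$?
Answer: $33858$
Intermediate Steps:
$v{\left(k \right)} = 9 + k^{2}$
$w{\left(D \right)} = 3 D^{5}$ ($w{\left(D \right)} = 3 D^{2} D D^{2} = 3 D^{2} D^{3} = 3 D^{5}$)
$w{\left(6 \right)} + 9 \cdot 9 v{\left(11 \right)} = 3 \cdot 6^{5} + 9 \cdot 9 \left(9 + 11^{2}\right) = 3 \cdot 7776 + 81 \left(9 + 121\right) = 23328 + 81 \cdot 130 = 23328 + 10530 = 33858$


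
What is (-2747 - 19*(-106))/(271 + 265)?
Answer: -733/536 ≈ -1.3675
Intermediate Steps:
(-2747 - 19*(-106))/(271 + 265) = (-2747 + 2014)/536 = -733*1/536 = -733/536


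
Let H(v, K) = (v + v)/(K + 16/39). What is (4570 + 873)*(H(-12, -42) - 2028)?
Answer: -8949598320/811 ≈ -1.1035e+7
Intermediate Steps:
H(v, K) = 2*v/(16/39 + K) (H(v, K) = (2*v)/(K + 16*(1/39)) = (2*v)/(K + 16/39) = (2*v)/(16/39 + K) = 2*v/(16/39 + K))
(4570 + 873)*(H(-12, -42) - 2028) = (4570 + 873)*(78*(-12)/(16 + 39*(-42)) - 2028) = 5443*(78*(-12)/(16 - 1638) - 2028) = 5443*(78*(-12)/(-1622) - 2028) = 5443*(78*(-12)*(-1/1622) - 2028) = 5443*(468/811 - 2028) = 5443*(-1644240/811) = -8949598320/811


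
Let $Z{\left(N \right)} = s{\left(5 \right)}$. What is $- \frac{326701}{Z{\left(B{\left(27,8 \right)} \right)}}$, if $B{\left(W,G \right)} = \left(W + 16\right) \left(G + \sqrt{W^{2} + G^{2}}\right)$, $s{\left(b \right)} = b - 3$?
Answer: $- \frac{326701}{2} \approx -1.6335 \cdot 10^{5}$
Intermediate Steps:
$s{\left(b \right)} = -3 + b$ ($s{\left(b \right)} = b - 3 = -3 + b$)
$B{\left(W,G \right)} = \left(16 + W\right) \left(G + \sqrt{G^{2} + W^{2}}\right)$
$Z{\left(N \right)} = 2$ ($Z{\left(N \right)} = -3 + 5 = 2$)
$- \frac{326701}{Z{\left(B{\left(27,8 \right)} \right)}} = - \frac{326701}{2}$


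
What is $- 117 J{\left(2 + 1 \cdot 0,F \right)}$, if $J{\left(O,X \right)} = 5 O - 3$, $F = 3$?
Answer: $-819$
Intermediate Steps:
$J{\left(O,X \right)} = -3 + 5 O$
$- 117 J{\left(2 + 1 \cdot 0,F \right)} = - 117 \left(-3 + 5 \left(2 + 1 \cdot 0\right)\right) = - 117 \left(-3 + 5 \left(2 + 0\right)\right) = - 117 \left(-3 + 5 \cdot 2\right) = - 117 \left(-3 + 10\right) = \left(-117\right) 7 = -819$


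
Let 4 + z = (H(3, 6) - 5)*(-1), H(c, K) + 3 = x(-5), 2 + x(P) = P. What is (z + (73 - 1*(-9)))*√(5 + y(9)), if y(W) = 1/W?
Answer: 31*√46 ≈ 210.25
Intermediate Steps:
x(P) = -2 + P
H(c, K) = -10 (H(c, K) = -3 + (-2 - 5) = -3 - 7 = -10)
z = 11 (z = -4 + (-10 - 5)*(-1) = -4 - 15*(-1) = -4 + 15 = 11)
(z + (73 - 1*(-9)))*√(5 + y(9)) = (11 + (73 - 1*(-9)))*√(5 + 1/9) = (11 + (73 + 9))*√(5 + ⅑) = (11 + 82)*√(46/9) = 93*(√46/3) = 31*√46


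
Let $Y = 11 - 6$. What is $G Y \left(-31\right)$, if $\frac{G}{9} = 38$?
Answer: $-53010$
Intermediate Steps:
$Y = 5$
$G = 342$ ($G = 9 \cdot 38 = 342$)
$G Y \left(-31\right) = 342 \cdot 5 \left(-31\right) = 1710 \left(-31\right) = -53010$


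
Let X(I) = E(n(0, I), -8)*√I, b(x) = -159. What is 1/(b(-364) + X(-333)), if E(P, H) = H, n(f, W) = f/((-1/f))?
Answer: I/(3*(-53*I + 8*√37)) ≈ -0.0034125 + 0.0031332*I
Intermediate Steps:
n(f, W) = -f² (n(f, W) = f*(-f) = -f²)
X(I) = -8*√I
1/(b(-364) + X(-333)) = 1/(-159 - 24*I*√37)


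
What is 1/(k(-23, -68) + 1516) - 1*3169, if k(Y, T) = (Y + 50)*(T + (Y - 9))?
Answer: -3752097/1184 ≈ -3169.0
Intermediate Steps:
k(Y, T) = (50 + Y)*(-9 + T + Y) (k(Y, T) = (50 + Y)*(T + (-9 + Y)) = (50 + Y)*(-9 + T + Y))
1/(k(-23, -68) + 1516) - 1*3169 = 1/((-450 + (-23)**2 + 41*(-23) + 50*(-68) - 68*(-23)) + 1516) - 1*3169 = 1/((-450 + 529 - 943 - 3400 + 1564) + 1516) - 3169 = 1/(-2700 + 1516) - 3169 = 1/(-1184) - 3169 = -1/1184 - 3169 = -3752097/1184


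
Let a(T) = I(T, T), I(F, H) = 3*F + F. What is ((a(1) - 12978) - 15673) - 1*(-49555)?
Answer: 20908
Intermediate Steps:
I(F, H) = 4*F
a(T) = 4*T
((a(1) - 12978) - 15673) - 1*(-49555) = ((4*1 - 12978) - 15673) - 1*(-49555) = ((4 - 12978) - 15673) + 49555 = (-12974 - 15673) + 49555 = -28647 + 49555 = 20908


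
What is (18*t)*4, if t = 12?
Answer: 864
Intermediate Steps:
(18*t)*4 = (18*12)*4 = 216*4 = 864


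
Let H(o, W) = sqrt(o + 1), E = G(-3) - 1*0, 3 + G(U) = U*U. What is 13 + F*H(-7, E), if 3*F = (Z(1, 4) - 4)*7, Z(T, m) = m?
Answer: 13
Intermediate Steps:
G(U) = -3 + U**2 (G(U) = -3 + U*U = -3 + U**2)
F = 0 (F = ((4 - 4)*7)/3 = (0*7)/3 = (1/3)*0 = 0)
E = 6 (E = (-3 + (-3)**2) - 1*0 = (-3 + 9) + 0 = 6 + 0 = 6)
H(o, W) = sqrt(1 + o)
13 + F*H(-7, E) = 13 + 0*sqrt(1 - 7) = 13 + 0*sqrt(-6) = 13 + 0*(I*sqrt(6)) = 13 + 0 = 13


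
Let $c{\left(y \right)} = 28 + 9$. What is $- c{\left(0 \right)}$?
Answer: $-37$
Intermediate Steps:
$c{\left(y \right)} = 37$
$- c{\left(0 \right)} = \left(-1\right) 37 = -37$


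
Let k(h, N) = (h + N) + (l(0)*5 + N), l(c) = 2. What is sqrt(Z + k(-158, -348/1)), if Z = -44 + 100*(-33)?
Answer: 2*I*sqrt(1047) ≈ 64.715*I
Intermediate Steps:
k(h, N) = 10 + h + 2*N (k(h, N) = (h + N) + (2*5 + N) = (N + h) + (10 + N) = 10 + h + 2*N)
Z = -3344 (Z = -44 - 3300 = -3344)
sqrt(Z + k(-158, -348/1)) = sqrt(-3344 + (10 - 158 + 2*(-348/1))) = sqrt(-3344 + (10 - 158 + 2*(-348))) = sqrt(-3344 + (10 - 158 - 696)) = sqrt(-3344 - 844) = sqrt(-4188) = 2*I*sqrt(1047)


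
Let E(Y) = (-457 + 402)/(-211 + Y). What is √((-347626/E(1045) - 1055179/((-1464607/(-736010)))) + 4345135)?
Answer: √58958640857849944936505/80553385 ≈ 3014.3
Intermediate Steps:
E(Y) = -55/(-211 + Y)
√((-347626/E(1045) - 1055179/((-1464607/(-736010)))) + 4345135) = √((-347626/((-55/(-211 + 1045))) - 1055179/((-1464607/(-736010)))) + 4345135) = √((-347626/((-55/834)) - 1055179/((-1464607*(-1/736010)))) + 4345135) = √((-347626/((-55*1/834)) - 1055179/1464607/736010) + 4345135) = √((-347626/(-55/834) - 1055179*736010/1464607) + 4345135) = √((-347626*(-834/55) - 776622295790/1464607) + 4345135) = √((289920084/55 - 776622295790/1464607) + 4345135) = √(381904758198538/80553385 + 4345135) = √(731920090730513/80553385) = √58958640857849944936505/80553385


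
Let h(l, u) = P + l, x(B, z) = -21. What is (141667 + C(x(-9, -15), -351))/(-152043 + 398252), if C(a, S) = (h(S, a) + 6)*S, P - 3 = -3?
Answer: 262762/246209 ≈ 1.0672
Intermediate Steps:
P = 0 (P = 3 - 3 = 0)
h(l, u) = l (h(l, u) = 0 + l = l)
C(a, S) = S*(6 + S) (C(a, S) = (S + 6)*S = (6 + S)*S = S*(6 + S))
(141667 + C(x(-9, -15), -351))/(-152043 + 398252) = (141667 - 351*(6 - 351))/(-152043 + 398252) = (141667 - 351*(-345))/246209 = (141667 + 121095)*(1/246209) = 262762*(1/246209) = 262762/246209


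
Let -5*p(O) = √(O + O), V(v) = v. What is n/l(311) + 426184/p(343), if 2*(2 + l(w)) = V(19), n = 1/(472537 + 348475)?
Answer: 1/6157590 - 1065460*√14/49 ≈ -81359.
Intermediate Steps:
n = 1/821012 ≈ 1.2180e-6
l(w) = 15/2 (l(w) = -2 + (½)*19 = -2 + 19/2 = 15/2)
p(O) = -√2*√O/5 (p(O) = -√(O + O)/5 = -√2*√O/5)
n/l(311) + 426184/p(343) = 1/(821012*(15/2)) + 426184/((-√2*√343/5)) = (1/821012)*(2/15) + 426184/((-√2*7*√7/5)) = 1/6157590 + 426184/((-7*√14/5)) = 1/6157590 + 426184*(-5*√14/98) = 1/6157590 - 1065460*√14/49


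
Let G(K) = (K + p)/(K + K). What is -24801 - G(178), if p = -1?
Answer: -8829333/356 ≈ -24802.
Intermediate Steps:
G(K) = (-1 + K)/(2*K) (G(K) = (K - 1)/(K + K) = (-1 + K)/((2*K)) = (-1 + K)*(1/(2*K)) = (-1 + K)/(2*K))
-24801 - G(178) = -24801 - (-1 + 178)/(2*178) = -24801 - 177/(2*178) = -24801 - 1*177/356 = -24801 - 177/356 = -8829333/356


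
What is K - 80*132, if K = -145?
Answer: -10705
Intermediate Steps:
K - 80*132 = -145 - 80*132 = -145 - 10560 = -10705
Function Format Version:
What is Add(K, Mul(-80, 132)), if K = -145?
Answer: -10705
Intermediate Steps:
Add(K, Mul(-80, 132)) = Add(-145, Mul(-80, 132)) = Add(-145, -10560) = -10705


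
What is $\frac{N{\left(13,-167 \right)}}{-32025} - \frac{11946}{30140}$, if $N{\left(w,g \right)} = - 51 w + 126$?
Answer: $- \frac{1110259}{2924950} \approx -0.37958$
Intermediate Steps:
$N{\left(w,g \right)} = 126 - 51 w$
$\frac{N{\left(13,-167 \right)}}{-32025} - \frac{11946}{30140} = \frac{126 - 663}{-32025} - \frac{11946}{30140} = \left(126 - 663\right) \left(- \frac{1}{32025}\right) - \frac{543}{1370} = \left(-537\right) \left(- \frac{1}{32025}\right) - \frac{543}{1370} = \frac{179}{10675} - \frac{543}{1370} = - \frac{1110259}{2924950}$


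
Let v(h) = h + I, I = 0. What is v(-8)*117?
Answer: -936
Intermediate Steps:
v(h) = h (v(h) = h + 0 = h)
v(-8)*117 = -8*117 = -936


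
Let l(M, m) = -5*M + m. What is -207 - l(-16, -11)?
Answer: -276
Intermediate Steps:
l(M, m) = m - 5*M
-207 - l(-16, -11) = -207 - (-11 - 5*(-16)) = -207 - (-11 + 80) = -207 - 1*69 = -207 - 69 = -276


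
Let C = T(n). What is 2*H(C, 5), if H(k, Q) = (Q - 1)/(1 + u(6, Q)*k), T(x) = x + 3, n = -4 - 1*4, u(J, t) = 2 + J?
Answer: -8/39 ≈ -0.20513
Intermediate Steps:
n = -8 (n = -4 - 4 = -8)
T(x) = 3 + x
C = -5 (C = 3 - 8 = -5)
H(k, Q) = (-1 + Q)/(1 + 8*k) (H(k, Q) = (Q - 1)/(1 + (2 + 6)*k) = (-1 + Q)/(1 + 8*k))
2*H(C, 5) = 2*((-1 + 5)/(1 + 8*(-5))) = 2*(4/(1 - 40)) = 2*(4/(-39)) = 2*(-1/39*4) = 2*(-4/39) = -8/39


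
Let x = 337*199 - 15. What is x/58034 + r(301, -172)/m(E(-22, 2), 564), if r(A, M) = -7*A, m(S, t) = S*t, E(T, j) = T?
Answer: 477104611/360042936 ≈ 1.3251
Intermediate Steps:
x = 67048 (x = 67063 - 15 = 67048)
x/58034 + r(301, -172)/m(E(-22, 2), 564) = 67048/58034 + (-7*301)/((-22*564)) = 67048*(1/58034) - 2107/(-12408) = 33524/29017 - 2107*(-1/12408) = 33524/29017 + 2107/12408 = 477104611/360042936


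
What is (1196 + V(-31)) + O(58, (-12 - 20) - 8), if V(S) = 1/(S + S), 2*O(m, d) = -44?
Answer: 72787/62 ≈ 1174.0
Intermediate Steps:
O(m, d) = -22 (O(m, d) = (1/2)*(-44) = -22)
V(S) = 1/(2*S)
(1196 + V(-31)) + O(58, (-12 - 20) - 8) = (1196 + (1/2)/(-31)) - 22 = (1196 + (1/2)*(-1/31)) - 22 = (1196 - 1/62) - 22 = 74151/62 - 22 = 72787/62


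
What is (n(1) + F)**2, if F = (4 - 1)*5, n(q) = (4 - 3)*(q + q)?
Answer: 289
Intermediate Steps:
n(q) = 2*q (n(q) = 1*(2*q) = 2*q)
F = 15 (F = 3*5 = 15)
(n(1) + F)**2 = (2*1 + 15)**2 = (2 + 15)**2 = 17**2 = 289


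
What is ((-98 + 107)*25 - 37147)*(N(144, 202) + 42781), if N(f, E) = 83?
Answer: -1582624608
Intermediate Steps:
((-98 + 107)*25 - 37147)*(N(144, 202) + 42781) = ((-98 + 107)*25 - 37147)*(83 + 42781) = (9*25 - 37147)*42864 = (225 - 37147)*42864 = -36922*42864 = -1582624608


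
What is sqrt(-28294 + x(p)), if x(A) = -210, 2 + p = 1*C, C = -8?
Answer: 2*I*sqrt(7126) ≈ 168.83*I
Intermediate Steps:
p = -10 (p = -2 + 1*(-8) = -2 - 8 = -10)
sqrt(-28294 + x(p)) = sqrt(-28294 - 210) = sqrt(-28504) = 2*I*sqrt(7126)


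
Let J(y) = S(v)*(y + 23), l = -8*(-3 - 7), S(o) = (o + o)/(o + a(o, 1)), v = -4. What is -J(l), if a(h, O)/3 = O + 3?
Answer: 103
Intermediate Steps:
a(h, O) = 9 + 3*O (a(h, O) = 3*(O + 3) = 3*(3 + O) = 9 + 3*O)
S(o) = 2*o/(12 + o) (S(o) = (o + o)/(o + (9 + 3*1)) = (2*o)/(o + (9 + 3)) = (2*o)/(o + 12) = (2*o)/(12 + o) = 2*o/(12 + o))
l = 80 (l = -8*(-10) = 80)
J(y) = -23 - y (J(y) = (2*(-4)/(12 - 4))*(y + 23) = (2*(-4)/8)*(23 + y) = (2*(-4)*(1/8))*(23 + y) = -(23 + y) = -23 - y)
-J(l) = -(-23 - 1*80) = -(-23 - 80) = -1*(-103) = 103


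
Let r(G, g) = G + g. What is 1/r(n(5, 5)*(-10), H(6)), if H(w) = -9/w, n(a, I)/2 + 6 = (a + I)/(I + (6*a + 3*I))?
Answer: 2/229 ≈ 0.0087336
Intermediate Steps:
n(a, I) = -12 + 2*(I + a)/(4*I + 6*a) (n(a, I) = -12 + 2*((a + I)/(I + (6*a + 3*I))) = -12 + 2*((I + a)/(I + (3*I + 6*a))) = -12 + 2*((I + a)/(4*I + 6*a)) = -12 + 2*(I + a)/(4*I + 6*a))
1/r(n(5, 5)*(-10), H(6)) = 1/(((-35*5 - 23*5)/(2*5 + 3*5))*(-10) - 9/6) = 1/(((-175 - 115)/(10 + 15))*(-10) - 9*1/6) = 1/((-290/25)*(-10) - 3/2) = 1/(((1/25)*(-290))*(-10) - 3/2) = 1/(-58/5*(-10) - 3/2) = 1/(116 - 3/2) = 1/(229/2) = 2/229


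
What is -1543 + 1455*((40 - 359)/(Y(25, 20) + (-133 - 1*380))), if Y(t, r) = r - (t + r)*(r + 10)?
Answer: -24532/19 ≈ -1291.2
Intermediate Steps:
Y(t, r) = r - (10 + r)*(r + t) (Y(t, r) = r - (r + t)*(10 + r) = r - (10 + r)*(r + t))
-1543 + 1455*((40 - 359)/(Y(25, 20) + (-133 - 1*380))) = -1543 + 1455*((40 - 359)/((-1*20² - 10*25 - 9*20 - 1*20*25) + (-133 - 1*380))) = -1543 + 1455*(-319/((-1*400 - 250 - 180 - 500) + (-133 - 380))) = -1543 + 1455*(-319/((-400 - 250 - 180 - 500) - 513)) = -1543 + 1455*(-319/(-1330 - 513)) = -1543 + 1455*(-319/(-1843)) = -1543 + 1455*(-319*(-1/1843)) = -1543 + 1455*(319/1843) = -1543 + 4785/19 = -24532/19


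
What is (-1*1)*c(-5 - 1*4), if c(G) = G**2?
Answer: -81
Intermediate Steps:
(-1*1)*c(-5 - 1*4) = (-1*1)*(-5 - 1*4)**2 = -(-5 - 4)**2 = -1*(-9)**2 = -1*81 = -81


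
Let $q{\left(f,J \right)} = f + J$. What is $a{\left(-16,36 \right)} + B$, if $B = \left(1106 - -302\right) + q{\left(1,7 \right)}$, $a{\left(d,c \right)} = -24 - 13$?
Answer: $1379$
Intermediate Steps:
$q{\left(f,J \right)} = J + f$
$a{\left(d,c \right)} = -37$
$B = 1416$ ($B = \left(1106 - -302\right) + \left(7 + 1\right) = \left(1106 + 302\right) + 8 = 1408 + 8 = 1416$)
$a{\left(-16,36 \right)} + B = -37 + 1416 = 1379$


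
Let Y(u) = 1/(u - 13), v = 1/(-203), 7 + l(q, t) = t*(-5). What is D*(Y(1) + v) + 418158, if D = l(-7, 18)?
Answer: 1018653743/2436 ≈ 4.1817e+5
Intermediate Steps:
l(q, t) = -7 - 5*t (l(q, t) = -7 + t*(-5) = -7 - 5*t)
v = -1/203 ≈ -0.0049261
Y(u) = 1/(-13 + u)
D = -97 (D = -7 - 5*18 = -7 - 90 = -97)
D*(Y(1) + v) + 418158 = -97*(1/(-13 + 1) - 1/203) + 418158 = -97*(1/(-12) - 1/203) + 418158 = -97*(-1/12 - 1/203) + 418158 = -97*(-215/2436) + 418158 = 20855/2436 + 418158 = 1018653743/2436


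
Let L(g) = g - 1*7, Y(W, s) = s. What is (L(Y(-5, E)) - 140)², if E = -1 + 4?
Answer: 20736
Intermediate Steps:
E = 3
L(g) = -7 + g (L(g) = g - 7 = -7 + g)
(L(Y(-5, E)) - 140)² = ((-7 + 3) - 140)² = (-4 - 140)² = (-144)² = 20736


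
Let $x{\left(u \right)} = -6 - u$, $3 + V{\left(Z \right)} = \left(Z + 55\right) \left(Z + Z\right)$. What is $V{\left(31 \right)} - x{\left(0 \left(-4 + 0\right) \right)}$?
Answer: $5335$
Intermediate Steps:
$V{\left(Z \right)} = -3 + 2 Z \left(55 + Z\right)$ ($V{\left(Z \right)} = -3 + \left(Z + 55\right) \left(Z + Z\right) = -3 + \left(55 + Z\right) 2 Z = -3 + 2 Z \left(55 + Z\right)$)
$V{\left(31 \right)} - x{\left(0 \left(-4 + 0\right) \right)} = \left(-3 + 2 \cdot 31^{2} + 110 \cdot 31\right) - \left(-6 - 0 \left(-4 + 0\right)\right) = \left(-3 + 2 \cdot 961 + 3410\right) - \left(-6 - 0 \left(-4\right)\right) = \left(-3 + 1922 + 3410\right) - \left(-6 - 0\right) = 5329 - \left(-6 + 0\right) = 5329 - -6 = 5329 + 6 = 5335$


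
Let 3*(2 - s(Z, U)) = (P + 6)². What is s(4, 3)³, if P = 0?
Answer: -1000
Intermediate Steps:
s(Z, U) = -10 (s(Z, U) = 2 - (0 + 6)²/3 = 2 - ⅓*6² = 2 - ⅓*36 = 2 - 12 = -10)
s(4, 3)³ = (-10)³ = -1000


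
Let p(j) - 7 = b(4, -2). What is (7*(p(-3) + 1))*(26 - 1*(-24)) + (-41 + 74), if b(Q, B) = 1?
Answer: 3183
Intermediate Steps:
p(j) = 8 (p(j) = 7 + 1 = 8)
(7*(p(-3) + 1))*(26 - 1*(-24)) + (-41 + 74) = (7*(8 + 1))*(26 - 1*(-24)) + (-41 + 74) = (7*9)*(26 + 24) + 33 = 63*50 + 33 = 3150 + 33 = 3183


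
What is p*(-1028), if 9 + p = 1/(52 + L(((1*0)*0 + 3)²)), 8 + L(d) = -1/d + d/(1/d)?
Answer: 2597499/281 ≈ 9243.8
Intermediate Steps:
L(d) = -8 + d² - 1/d (L(d) = -8 + (-1/d + d/(1/d)) = -8 + (-1/d + d*d) = -8 + (-1/d + d²) = -8 + (d² - 1/d) = -8 + d² - 1/d)
p = -10107/1124 (p = -9 + 1/(52 + (-8 + (((1*0)*0 + 3)²)² - 1/(((1*0)*0 + 3)²))) = -9 + 1/(52 + (-8 + ((0*0 + 3)²)² - 1/((0*0 + 3)²))) = -9 + 1/(52 + (-8 + ((0 + 3)²)² - 1/((0 + 3)²))) = -9 + 1/(52 + (-8 + (3²)² - 1/(3²))) = -9 + 1/(52 + (-8 + 9² - 1/9)) = -9 + 1/(52 + (-8 + 81 - 1*⅑)) = -9 + 1/(52 + (-8 + 81 - ⅑)) = -9 + 1/(52 + 656/9) = -9 + 1/(1124/9) = -9 + 9/1124 = -10107/1124 ≈ -8.9920)
p*(-1028) = -10107/1124*(-1028) = 2597499/281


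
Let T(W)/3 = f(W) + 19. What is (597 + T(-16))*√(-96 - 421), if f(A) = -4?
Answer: 642*I*√517 ≈ 14598.0*I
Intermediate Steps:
T(W) = 45 (T(W) = 3*(-4 + 19) = 3*15 = 45)
(597 + T(-16))*√(-96 - 421) = (597 + 45)*√(-96 - 421) = 642*√(-517) = 642*(I*√517) = 642*I*√517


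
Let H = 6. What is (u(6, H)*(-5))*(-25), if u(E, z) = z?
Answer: 750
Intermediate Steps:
(u(6, H)*(-5))*(-25) = (6*(-5))*(-25) = -30*(-25) = 750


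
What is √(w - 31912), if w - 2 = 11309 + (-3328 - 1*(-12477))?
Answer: 2*I*√2863 ≈ 107.01*I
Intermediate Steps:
w = 20460 (w = 2 + (11309 + (-3328 - 1*(-12477))) = 2 + (11309 + (-3328 + 12477)) = 2 + (11309 + 9149) = 2 + 20458 = 20460)
√(w - 31912) = √(20460 - 31912) = √(-11452) = 2*I*√2863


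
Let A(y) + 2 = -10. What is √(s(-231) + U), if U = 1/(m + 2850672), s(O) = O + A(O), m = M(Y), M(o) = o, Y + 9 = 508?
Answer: 2*I*√493847445615098/2851171 ≈ 15.588*I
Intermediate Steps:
Y = 499 (Y = -9 + 508 = 499)
A(y) = -12 (A(y) = -2 - 10 = -12)
m = 499
s(O) = -12 + O (s(O) = O - 12 = -12 + O)
U = 1/2851171 (U = 1/(499 + 2850672) = 1/2851171 ≈ 3.5073e-7)
√(s(-231) + U) = √((-12 - 231) + 1/2851171) = √(-243 + 1/2851171) = √(-692834552/2851171) = 2*I*√493847445615098/2851171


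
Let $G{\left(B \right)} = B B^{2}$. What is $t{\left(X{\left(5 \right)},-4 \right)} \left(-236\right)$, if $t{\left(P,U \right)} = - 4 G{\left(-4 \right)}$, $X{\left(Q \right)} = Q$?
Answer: $-60416$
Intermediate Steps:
$G{\left(B \right)} = B^{3}$
$t{\left(P,U \right)} = 256$ ($t{\left(P,U \right)} = - 4 \left(-4\right)^{3} = \left(-4\right) \left(-64\right) = 256$)
$t{\left(X{\left(5 \right)},-4 \right)} \left(-236\right) = 256 \left(-236\right) = -60416$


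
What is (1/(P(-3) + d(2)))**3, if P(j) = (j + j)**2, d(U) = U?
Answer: 1/54872 ≈ 1.8224e-5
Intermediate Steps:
P(j) = 4*j**2 (P(j) = (2*j)**2 = 4*j**2)
(1/(P(-3) + d(2)))**3 = (1/(4*(-3)**2 + 2))**3 = (1/(4*9 + 2))**3 = (1/(36 + 2))**3 = (1/38)**3 = 1/54872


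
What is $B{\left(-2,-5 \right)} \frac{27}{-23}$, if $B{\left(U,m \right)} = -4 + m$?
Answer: $\frac{243}{23} \approx 10.565$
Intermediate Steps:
$B{\left(-2,-5 \right)} \frac{27}{-23} = \left(-4 - 5\right) \frac{27}{-23} = - 9 \cdot 27 \left(- \frac{1}{23}\right) = \left(-9\right) \left(- \frac{27}{23}\right) = \frac{243}{23}$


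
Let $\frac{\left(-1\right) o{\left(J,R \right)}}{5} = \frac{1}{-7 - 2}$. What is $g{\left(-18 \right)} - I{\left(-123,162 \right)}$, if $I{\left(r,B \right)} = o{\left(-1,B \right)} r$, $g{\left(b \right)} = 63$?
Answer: $\frac{394}{3} \approx 131.33$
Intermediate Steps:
$o{\left(J,R \right)} = \frac{5}{9}$ ($o{\left(J,R \right)} = - \frac{5}{-7 - 2} = - \frac{5}{-9} = \left(-5\right) \left(- \frac{1}{9}\right) = \frac{5}{9}$)
$I{\left(r,B \right)} = \frac{5 r}{9}$
$g{\left(-18 \right)} - I{\left(-123,162 \right)} = 63 - \frac{5}{9} \left(-123\right) = 63 - - \frac{205}{3} = 63 + \frac{205}{3} = \frac{394}{3}$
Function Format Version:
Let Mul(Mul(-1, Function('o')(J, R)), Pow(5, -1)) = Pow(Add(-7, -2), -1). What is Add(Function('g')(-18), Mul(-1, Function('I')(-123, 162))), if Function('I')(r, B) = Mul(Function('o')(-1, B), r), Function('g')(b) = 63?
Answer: Rational(394, 3) ≈ 131.33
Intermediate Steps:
Function('o')(J, R) = Rational(5, 9) (Function('o')(J, R) = Mul(-5, Pow(Add(-7, -2), -1)) = Mul(-5, Pow(-9, -1)) = Mul(-5, Rational(-1, 9)) = Rational(5, 9))
Function('I')(r, B) = Mul(Rational(5, 9), r)
Add(Function('g')(-18), Mul(-1, Function('I')(-123, 162))) = Add(63, Mul(-1, Mul(Rational(5, 9), -123))) = Add(63, Mul(-1, Rational(-205, 3))) = Add(63, Rational(205, 3)) = Rational(394, 3)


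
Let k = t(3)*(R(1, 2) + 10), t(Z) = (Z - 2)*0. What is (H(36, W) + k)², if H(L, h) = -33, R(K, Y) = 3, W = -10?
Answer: 1089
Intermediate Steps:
t(Z) = 0 (t(Z) = (-2 + Z)*0 = 0)
k = 0 (k = 0*(3 + 10) = 0*13 = 0)
(H(36, W) + k)² = (-33 + 0)² = (-33)² = 1089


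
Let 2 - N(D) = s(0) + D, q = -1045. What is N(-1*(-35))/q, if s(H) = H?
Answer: 3/95 ≈ 0.031579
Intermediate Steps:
N(D) = 2 - D (N(D) = 2 - (0 + D) = 2 - D)
N(-1*(-35))/q = (2 - (-1)*(-35))/(-1045) = (2 - 1*35)*(-1/1045) = (2 - 35)*(-1/1045) = -33*(-1/1045) = 3/95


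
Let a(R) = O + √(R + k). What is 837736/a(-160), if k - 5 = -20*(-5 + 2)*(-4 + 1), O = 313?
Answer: 32776421/12288 - 104717*I*√335/12288 ≈ 2667.4 - 155.98*I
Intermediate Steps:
k = -175 (k = 5 - 20*(-5 + 2)*(-4 + 1) = 5 - (-60)*(-3) = 5 - 20*9 = 5 - 180 = -175)
a(R) = 313 + √(-175 + R) (a(R) = 313 + √(R - 175) = 313 + √(-175 + R))
837736/a(-160) = 837736/(313 + √(-175 - 160)) = 837736/(313 + √(-335)) = 837736/(313 + I*√335)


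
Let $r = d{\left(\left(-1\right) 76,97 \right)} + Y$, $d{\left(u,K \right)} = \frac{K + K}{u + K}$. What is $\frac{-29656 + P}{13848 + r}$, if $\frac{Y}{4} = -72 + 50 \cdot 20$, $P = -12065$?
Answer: $- \frac{876141}{368954} \approx -2.3747$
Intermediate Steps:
$d{\left(u,K \right)} = \frac{2 K}{K + u}$
$Y = 3712$ ($Y = 4 \left(-72 + 50 \cdot 20\right) = 4 \left(-72 + 1000\right) = 4 \cdot 928 = 3712$)
$r = \frac{78146}{21}$ ($r = 2 \cdot 97 \frac{1}{97 - 76} + 3712 = 2 \cdot 97 \cdot \frac{1}{21} + 3712 = \frac{194}{21} + 3712 = \frac{78146}{21} \approx 3721.2$)
$\frac{-29656 + P}{13848 + r} = \frac{-29656 - 12065}{13848 + \frac{78146}{21}} = - \frac{41721}{\frac{368954}{21}} = \left(-41721\right) \frac{21}{368954} = - \frac{876141}{368954}$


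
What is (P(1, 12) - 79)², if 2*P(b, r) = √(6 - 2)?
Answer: 6084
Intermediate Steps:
P(b, r) = 1 (P(b, r) = √(6 - 2)/2 = √4/2 = (½)*2 = 1)
(P(1, 12) - 79)² = (1 - 79)² = (-78)² = 6084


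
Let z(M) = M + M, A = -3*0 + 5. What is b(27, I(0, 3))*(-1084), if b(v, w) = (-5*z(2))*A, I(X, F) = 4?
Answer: 108400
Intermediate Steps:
A = 5 (A = 0 + 5 = 5)
z(M) = 2*M
b(v, w) = -100 (b(v, w) = -10*2*5 = -5*4*5 = -20*5 = -100)
b(27, I(0, 3))*(-1084) = -100*(-1084) = 108400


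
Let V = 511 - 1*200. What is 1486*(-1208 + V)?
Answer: -1332942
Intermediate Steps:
V = 311 (V = 511 - 200 = 311)
1486*(-1208 + V) = 1486*(-1208 + 311) = 1486*(-897) = -1332942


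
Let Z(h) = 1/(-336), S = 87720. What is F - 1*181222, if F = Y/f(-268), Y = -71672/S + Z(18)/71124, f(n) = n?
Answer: -249539681458785769/1376983399680 ≈ -1.8122e+5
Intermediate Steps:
Z(h) = -1/336
Y = -4198023191/5137997760 (Y = -71672/87720 - 1/336/71124 = -71672*1/87720 - 1/336*1/71124 = -527/645 - 1/23897664 = -4198023191/5137997760 ≈ -0.81705)
F = 4198023191/1376983399680 (F = -4198023191/5137997760/(-268) = -4198023191/5137997760*(-1/268) = 4198023191/1376983399680 ≈ 0.0030487)
F - 1*181222 = 4198023191/1376983399680 - 1*181222 = 4198023191/1376983399680 - 181222 = -249539681458785769/1376983399680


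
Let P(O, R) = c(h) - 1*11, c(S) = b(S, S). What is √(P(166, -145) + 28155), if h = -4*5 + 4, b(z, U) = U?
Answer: 4*√1758 ≈ 167.71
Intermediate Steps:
h = -16 (h = -20 + 4 = -16)
c(S) = S
P(O, R) = -27 (P(O, R) = -16 - 1*11 = -16 - 11 = -27)
√(P(166, -145) + 28155) = √(-27 + 28155) = √28128 = 4*√1758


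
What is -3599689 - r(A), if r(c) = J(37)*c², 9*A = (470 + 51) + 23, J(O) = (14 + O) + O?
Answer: -317617177/81 ≈ -3.9212e+6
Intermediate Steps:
J(O) = 14 + 2*O
A = 544/9 (A = ((470 + 51) + 23)/9 = (521 + 23)/9 = (⅑)*544 = 544/9 ≈ 60.444)
r(c) = 88*c² (r(c) = (14 + 2*37)*c² = (14 + 74)*c² = 88*c²)
-3599689 - r(A) = -3599689 - 88*(544/9)² = -3599689 - 88*295936/81 = -3599689 - 1*26042368/81 = -3599689 - 26042368/81 = -317617177/81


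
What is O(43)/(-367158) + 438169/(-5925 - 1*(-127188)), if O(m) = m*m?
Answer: 53551012805/14840893518 ≈ 3.6083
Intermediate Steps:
O(m) = m**2
O(43)/(-367158) + 438169/(-5925 - 1*(-127188)) = 43**2/(-367158) + 438169/(-5925 - 1*(-127188)) = 1849*(-1/367158) + 438169/(-5925 + 127188) = -1849/367158 + 438169/121263 = 53551012805/14840893518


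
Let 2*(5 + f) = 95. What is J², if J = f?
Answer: 7225/4 ≈ 1806.3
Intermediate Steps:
f = 85/2 (f = -5 + (½)*95 = -5 + 95/2 = 85/2 ≈ 42.500)
J = 85/2 ≈ 42.500
J² = (85/2)² = 7225/4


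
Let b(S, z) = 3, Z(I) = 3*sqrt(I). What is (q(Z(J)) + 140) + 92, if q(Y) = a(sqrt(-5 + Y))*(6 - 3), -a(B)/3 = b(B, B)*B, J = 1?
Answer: 232 - 27*I*sqrt(2) ≈ 232.0 - 38.184*I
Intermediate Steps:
a(B) = -9*B
q(Y) = -27*sqrt(-5 + Y) (q(Y) = (-9*sqrt(-5 + Y))*(6 - 3) = -9*sqrt(-5 + Y)*3 = -27*sqrt(-5 + Y))
(q(Z(J)) + 140) + 92 = (-27*sqrt(-5 + 3*sqrt(1)) + 140) + 92 = (-27*sqrt(-5 + 3*1) + 140) + 92 = (-27*sqrt(-5 + 3) + 140) + 92 = (-27*I*sqrt(2) + 140) + 92 = (140 - 27*I*sqrt(2)) + 92 = 232 - 27*I*sqrt(2)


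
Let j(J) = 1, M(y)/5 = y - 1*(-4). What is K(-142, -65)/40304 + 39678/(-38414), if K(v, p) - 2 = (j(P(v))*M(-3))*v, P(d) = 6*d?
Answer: -203297403/193529732 ≈ -1.0505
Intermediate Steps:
M(y) = 20 + 5*y (M(y) = 5*(y - 1*(-4)) = 5*(y + 4) = 5*(4 + y) = 20 + 5*y)
K(v, p) = 2 + 5*v (K(v, p) = 2 + (1*(20 + 5*(-3)))*v = 2 + (1*(20 - 15))*v = 2 + (1*5)*v = 2 + 5*v)
K(-142, -65)/40304 + 39678/(-38414) = (2 + 5*(-142))/40304 + 39678/(-38414) = (2 - 710)*(1/40304) + 39678*(-1/38414) = -708*1/40304 - 19839/19207 = -177/10076 - 19839/19207 = -203297403/193529732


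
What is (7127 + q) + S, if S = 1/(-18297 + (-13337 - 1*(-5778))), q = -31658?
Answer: -634273537/25856 ≈ -24531.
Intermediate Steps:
S = -1/25856 (S = 1/(-18297 + (-13337 + 5778)) = 1/(-18297 - 7559) = 1/(-25856) = -1/25856 ≈ -3.8676e-5)
(7127 + q) + S = (7127 - 31658) - 1/25856 = -24531 - 1/25856 = -634273537/25856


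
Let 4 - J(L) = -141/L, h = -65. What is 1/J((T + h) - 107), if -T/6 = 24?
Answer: 316/1123 ≈ 0.28139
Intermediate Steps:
T = -144 (T = -6*24 = -144)
J(L) = 4 + 141/L (J(L) = 4 - (-141)/L = 4 + 141/L)
1/J((T + h) - 107) = 1/(4 + 141/((-144 - 65) - 107)) = 1/(4 + 141/(-209 - 107)) = 1/(4 + 141/(-316)) = 1/(4 + 141*(-1/316)) = 1/(4 - 141/316) = 1/(1123/316) = 316/1123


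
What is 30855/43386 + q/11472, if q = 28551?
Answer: 88482347/27651344 ≈ 3.1999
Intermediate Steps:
30855/43386 + q/11472 = 30855/43386 + 28551/11472 = 30855*(1/43386) + 28551*(1/11472) = 10285/14462 + 9517/3824 = 88482347/27651344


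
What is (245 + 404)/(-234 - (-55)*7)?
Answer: 649/151 ≈ 4.2980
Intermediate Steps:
(245 + 404)/(-234 - (-55)*7) = 649/(-234 - 5*(-77)) = 649/(-234 + 385) = 649/151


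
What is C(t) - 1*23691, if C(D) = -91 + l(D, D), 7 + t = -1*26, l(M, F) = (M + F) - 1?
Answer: -23849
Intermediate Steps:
l(M, F) = -1 + F + M (l(M, F) = (F + M) - 1 = -1 + F + M)
t = -33 (t = -7 - 1*26 = -7 - 26 = -33)
C(D) = -92 + 2*D (C(D) = -91 + (-1 + D + D) = -91 + (-1 + 2*D) = -92 + 2*D)
C(t) - 1*23691 = (-92 + 2*(-33)) - 1*23691 = (-92 - 66) - 23691 = -158 - 23691 = -23849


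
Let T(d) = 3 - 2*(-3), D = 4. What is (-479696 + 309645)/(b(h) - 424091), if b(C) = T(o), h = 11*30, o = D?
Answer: 10003/24946 ≈ 0.40099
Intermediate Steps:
o = 4
h = 330
T(d) = 9 (T(d) = 3 + 6 = 9)
b(C) = 9
(-479696 + 309645)/(b(h) - 424091) = (-479696 + 309645)/(9 - 424091) = -170051/(-424082) = -170051*(-1/424082) = 10003/24946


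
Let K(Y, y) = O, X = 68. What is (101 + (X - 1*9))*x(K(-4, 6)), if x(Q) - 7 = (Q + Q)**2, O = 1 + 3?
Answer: 11360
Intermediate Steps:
O = 4
K(Y, y) = 4
x(Q) = 7 + 4*Q**2 (x(Q) = 7 + (Q + Q)**2 = 7 + (2*Q)**2 = 7 + 4*Q**2)
(101 + (X - 1*9))*x(K(-4, 6)) = (101 + (68 - 1*9))*(7 + 4*4**2) = (101 + (68 - 9))*(7 + 4*16) = (101 + 59)*(7 + 64) = 160*71 = 11360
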